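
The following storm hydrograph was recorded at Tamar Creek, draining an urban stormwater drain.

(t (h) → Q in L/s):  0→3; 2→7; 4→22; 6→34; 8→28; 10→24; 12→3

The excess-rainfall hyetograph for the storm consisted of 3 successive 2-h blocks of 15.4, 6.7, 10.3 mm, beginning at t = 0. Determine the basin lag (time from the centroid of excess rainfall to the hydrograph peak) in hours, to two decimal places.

t_L ≈ 3.31 h

Centroid of excess rainfall: t_c = Σ P_i·t̄_i / ΣP_i = 2.6852 h (block centres at 1, 3, 5 h).
Hydrograph peak occurs at t = 6 h, so basin lag t_L = 6 − 2.6852 = 3.31 h.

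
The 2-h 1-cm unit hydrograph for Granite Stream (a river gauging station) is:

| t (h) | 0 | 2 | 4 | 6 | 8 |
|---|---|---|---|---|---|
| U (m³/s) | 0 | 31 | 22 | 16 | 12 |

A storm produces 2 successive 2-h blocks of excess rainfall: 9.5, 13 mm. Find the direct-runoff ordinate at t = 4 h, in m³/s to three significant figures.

Q ≈ 61.2 m³/s

By discrete convolution, Q_j = Σ (P_i / 10 mm) · U_{j−i}.
At t = 4 h (j=2): Q = (9.5/10)·22 + (13/10)·31 = 61.2 m³/s.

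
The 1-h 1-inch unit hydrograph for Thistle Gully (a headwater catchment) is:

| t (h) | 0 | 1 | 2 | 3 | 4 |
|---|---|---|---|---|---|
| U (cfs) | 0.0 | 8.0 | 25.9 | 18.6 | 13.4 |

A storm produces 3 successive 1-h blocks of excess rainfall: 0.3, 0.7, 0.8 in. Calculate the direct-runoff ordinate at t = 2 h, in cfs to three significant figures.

By discrete convolution, Q_j = Σ (P_i / 1 in) · U_{j−i}.
At t = 2 h (j=2): Q = (0.3/1)·25.9 + (0.7/1)·8.0 + (0.8/1)·0.0 = 13.4 cfs.

Q ≈ 13.4 cfs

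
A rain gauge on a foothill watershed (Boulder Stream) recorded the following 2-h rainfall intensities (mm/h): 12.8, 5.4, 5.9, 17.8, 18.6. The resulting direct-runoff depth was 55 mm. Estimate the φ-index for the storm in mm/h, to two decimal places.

φ ≈ 7.23 mm/h

Only the 3 blocks with intensity above φ contribute runoff: 12.8, 17.8, 18.6 mm/h.
Σ(I−φ)·Δt = d  ⇒  (12.8+17.8+18.6 − 3φ)·2 = 55
φ = (49.20 − 55/2) / 3 = 7.23 mm/h.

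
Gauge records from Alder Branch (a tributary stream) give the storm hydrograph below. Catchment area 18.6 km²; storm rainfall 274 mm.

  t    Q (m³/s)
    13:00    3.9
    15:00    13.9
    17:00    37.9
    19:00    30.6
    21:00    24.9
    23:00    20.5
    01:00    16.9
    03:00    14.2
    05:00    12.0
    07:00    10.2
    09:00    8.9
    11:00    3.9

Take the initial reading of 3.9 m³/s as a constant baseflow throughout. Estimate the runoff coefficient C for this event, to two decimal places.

ΣQ_DR = 151.0 m³/s; V = ΣQ_DR·Δt = 1.087 × 10^6 m³.
Runoff depth d = V / A = 58.45 mm.
C = d / P = 58.45 / 274 = 0.21.

C ≈ 0.21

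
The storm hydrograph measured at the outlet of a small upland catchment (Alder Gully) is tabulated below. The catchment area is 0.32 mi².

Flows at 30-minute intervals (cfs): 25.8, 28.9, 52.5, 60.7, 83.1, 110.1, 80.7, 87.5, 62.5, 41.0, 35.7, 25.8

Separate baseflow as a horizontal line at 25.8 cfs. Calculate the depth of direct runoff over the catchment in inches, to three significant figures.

d ≈ 0.931 in

Direct runoff: 0.0, 3.1, 26.7, 34.9, 57.3, 84.3, 54.9, 61.7, 36.7, 15.2, 9.9, 0.0 cfs; ΣQ_DR = 384.7 cfs.
V = ΣQ_DR · Δt = 384.7 × 1800 s = 6.925 × 10^5 ft³.
Over A = 0.32 mi², depth = V / A = 0.931 in.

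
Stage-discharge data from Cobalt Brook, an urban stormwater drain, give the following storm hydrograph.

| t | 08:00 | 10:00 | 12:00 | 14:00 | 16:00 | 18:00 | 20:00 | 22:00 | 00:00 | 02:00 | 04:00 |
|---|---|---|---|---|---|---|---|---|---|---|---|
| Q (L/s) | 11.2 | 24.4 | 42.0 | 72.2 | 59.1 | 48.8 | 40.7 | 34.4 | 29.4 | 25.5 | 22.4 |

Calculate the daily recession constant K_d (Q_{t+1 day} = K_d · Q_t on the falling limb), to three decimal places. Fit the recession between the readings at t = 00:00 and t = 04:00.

Between t = 00:00 and t = 04:00 the flow falls from 29.4 to 22.4 L/s over 2×2 h = 4 h.
Per-interval ratio K = (22.4/29.4)^(1/2) = 0.8729; K_d = K^(24/2) = 0.196.

K_d ≈ 0.196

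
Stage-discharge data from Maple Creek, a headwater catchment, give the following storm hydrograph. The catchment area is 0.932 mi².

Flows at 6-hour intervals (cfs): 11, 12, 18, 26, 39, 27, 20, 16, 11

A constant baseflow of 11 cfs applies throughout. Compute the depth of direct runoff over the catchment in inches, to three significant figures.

d ≈ 0.808 in

Direct runoff: 0.0, 1.0, 7.0, 15.0, 28.0, 16.0, 9.0, 5.0, 0.0 cfs; ΣQ_DR = 81.00 cfs.
V = ΣQ_DR · Δt = 81.00 × 21600 s = 1.750 × 10^6 ft³.
Over A = 0.932 mi², depth = V / A = 0.808 in.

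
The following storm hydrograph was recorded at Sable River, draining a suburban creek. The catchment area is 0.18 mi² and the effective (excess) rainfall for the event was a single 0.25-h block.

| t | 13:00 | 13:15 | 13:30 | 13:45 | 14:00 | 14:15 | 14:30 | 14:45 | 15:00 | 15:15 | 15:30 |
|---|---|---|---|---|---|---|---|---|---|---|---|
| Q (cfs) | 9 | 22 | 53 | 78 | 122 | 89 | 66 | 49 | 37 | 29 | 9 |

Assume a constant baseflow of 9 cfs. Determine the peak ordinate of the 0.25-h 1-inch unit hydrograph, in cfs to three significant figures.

Direct runoff: 0.0, 13.0, 44.0, 69.0, 113.0, 80.0, 57.0, 40.0, 28.0, 20.0, 0.0 cfs; ΣQ_DR = 464.0 cfs, peak = 113.0 cfs.
Runoff depth d = ΣQ_DR·Δt / A = 464.0 × 900 / (0.18 mi²) = 0.9986 in.
The 1-inch UH is the DRH scaled by (1 in)/d, so U_p = 113.0 × 1/0.9986 = 113 cfs.

U_p ≈ 113 cfs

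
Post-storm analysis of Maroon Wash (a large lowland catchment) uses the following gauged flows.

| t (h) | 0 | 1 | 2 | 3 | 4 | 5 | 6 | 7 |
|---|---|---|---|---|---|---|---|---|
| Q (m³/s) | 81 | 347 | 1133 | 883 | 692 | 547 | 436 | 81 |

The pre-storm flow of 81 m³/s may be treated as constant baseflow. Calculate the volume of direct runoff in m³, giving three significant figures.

V ≈ 1.28 × 10^7 m³

Direct-runoff ordinates (Q − Q_b): 0.0, 266.0, 1052.0, 802.0, 611.0, 466.0, 355.0, 0.0 m³/s.
ΣQ_DR = 3552 m³/s.
With Δt = 1 h = 3600 s, V = ΣQ_DR · Δt = 3552 × 3600 = 1.28 × 10^7 m³.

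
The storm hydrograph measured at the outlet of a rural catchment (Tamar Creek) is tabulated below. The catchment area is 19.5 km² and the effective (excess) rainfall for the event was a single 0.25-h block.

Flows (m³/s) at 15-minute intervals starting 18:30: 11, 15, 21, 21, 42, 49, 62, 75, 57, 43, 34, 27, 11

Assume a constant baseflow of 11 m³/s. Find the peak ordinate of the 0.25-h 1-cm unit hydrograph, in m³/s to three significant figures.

Direct runoff: 0.0, 4.0, 10.0, 10.0, 31.0, 38.0, 51.0, 64.0, 46.0, 32.0, 23.0, 16.0, 0.0 m³/s; ΣQ_DR = 325.0 m³/s, peak = 64.0 m³/s.
Runoff depth d = ΣQ_DR·Δt / A = 325.0 × 900 / (19.5 km²) = 15.00 mm.
The 1-cm UH is the DRH scaled by (10 mm)/d, so U_p = 64.0 × 10/15.00 = 42.7 m³/s.

U_p ≈ 42.7 m³/s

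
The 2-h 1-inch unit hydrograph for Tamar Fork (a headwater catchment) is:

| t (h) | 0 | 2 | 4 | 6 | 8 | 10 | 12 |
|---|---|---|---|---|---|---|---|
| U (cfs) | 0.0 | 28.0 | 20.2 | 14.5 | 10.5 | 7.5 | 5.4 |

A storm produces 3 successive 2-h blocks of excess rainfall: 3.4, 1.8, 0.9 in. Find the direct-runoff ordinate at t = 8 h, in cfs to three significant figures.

By discrete convolution, Q_j = Σ (P_i / 1 in) · U_{j−i}.
At t = 8 h (j=4): Q = (3.4/1)·10.5 + (1.8/1)·14.5 + (0.9/1)·20.2 = 80.0 cfs.

Q ≈ 80.0 cfs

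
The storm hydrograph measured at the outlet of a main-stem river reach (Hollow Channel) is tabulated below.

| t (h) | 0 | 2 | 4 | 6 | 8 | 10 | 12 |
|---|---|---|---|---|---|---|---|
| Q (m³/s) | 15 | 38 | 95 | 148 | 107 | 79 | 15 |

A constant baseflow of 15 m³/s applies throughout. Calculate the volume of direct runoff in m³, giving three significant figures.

V ≈ 2.82 × 10^6 m³

Direct-runoff ordinates (Q − Q_b): 0.0, 23.0, 80.0, 133.0, 92.0, 64.0, 0.0 m³/s.
ΣQ_DR = 392.0 m³/s.
With Δt = 2 h = 7200 s, V = ΣQ_DR · Δt = 392.0 × 7200 = 2.82 × 10^6 m³.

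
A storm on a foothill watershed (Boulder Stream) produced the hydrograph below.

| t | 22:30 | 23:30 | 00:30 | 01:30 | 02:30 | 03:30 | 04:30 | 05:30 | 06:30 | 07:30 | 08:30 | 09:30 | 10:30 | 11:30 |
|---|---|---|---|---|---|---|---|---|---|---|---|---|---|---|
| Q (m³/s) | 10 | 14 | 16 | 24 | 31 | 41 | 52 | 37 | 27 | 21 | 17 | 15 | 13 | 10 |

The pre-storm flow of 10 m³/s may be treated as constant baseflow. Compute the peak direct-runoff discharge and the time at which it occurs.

Subtracting baseflow gives direct-runoff ordinates: 0.0, 4.0, 6.0, 14.0, 21.0, 31.0, 42.0, 27.0, 17.0, 11.0, 7.0, 5.0, 3.0, 0.0 m³/s.
The maximum is 42.0 m³/s, occurring at the reading for t = 04:30.

Q_p = 42.0 m³/s at t = 04:30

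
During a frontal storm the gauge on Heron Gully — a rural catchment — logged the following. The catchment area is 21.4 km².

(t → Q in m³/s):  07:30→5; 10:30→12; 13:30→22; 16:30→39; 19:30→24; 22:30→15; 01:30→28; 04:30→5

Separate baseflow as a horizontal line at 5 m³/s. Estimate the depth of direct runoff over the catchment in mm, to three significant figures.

d ≈ 55.5 mm

Direct runoff: 0.0, 7.0, 17.0, 34.0, 19.0, 10.0, 23.0, 0.0 m³/s; ΣQ_DR = 110.0 m³/s.
V = ΣQ_DR · Δt = 110.0 × 10800 s = 1.188 × 10^6 m³.
Over A = 21.4 km², depth = V / A = 55.5 mm.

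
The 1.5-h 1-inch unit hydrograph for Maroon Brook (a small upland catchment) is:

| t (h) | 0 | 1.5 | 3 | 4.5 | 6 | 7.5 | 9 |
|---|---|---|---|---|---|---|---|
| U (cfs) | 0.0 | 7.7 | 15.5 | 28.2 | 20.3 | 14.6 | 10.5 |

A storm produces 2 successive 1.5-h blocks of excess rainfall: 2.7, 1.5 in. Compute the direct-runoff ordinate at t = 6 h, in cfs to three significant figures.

Q ≈ 97.1 cfs

By discrete convolution, Q_j = Σ (P_i / 1 in) · U_{j−i}.
At t = 6 h (j=4): Q = (2.7/1)·20.3 + (1.5/1)·28.2 = 97.1 cfs.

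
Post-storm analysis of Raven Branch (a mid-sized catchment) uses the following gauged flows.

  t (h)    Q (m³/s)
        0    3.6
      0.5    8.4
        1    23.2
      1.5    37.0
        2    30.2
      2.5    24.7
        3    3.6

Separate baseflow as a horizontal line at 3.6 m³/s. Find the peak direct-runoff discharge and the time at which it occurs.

Q_p = 33.4 m³/s at t = 1.5 h

Subtracting baseflow gives direct-runoff ordinates: 0.0, 4.8, 19.6, 33.4, 26.6, 21.1, 0.0 m³/s.
The maximum is 33.4 m³/s, occurring at the reading for t = 1.5 h.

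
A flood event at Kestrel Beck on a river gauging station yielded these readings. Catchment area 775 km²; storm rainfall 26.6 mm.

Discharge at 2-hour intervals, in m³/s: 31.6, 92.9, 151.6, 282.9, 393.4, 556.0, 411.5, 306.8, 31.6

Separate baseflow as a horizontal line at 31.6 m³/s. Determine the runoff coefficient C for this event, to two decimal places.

C ≈ 0.69

ΣQ_DR = 1974 m³/s; V = ΣQ_DR·Δt = 1.421 × 10^7 m³.
Runoff depth d = V / A = 18.34 mm.
C = d / P = 18.34 / 26.6 = 0.69.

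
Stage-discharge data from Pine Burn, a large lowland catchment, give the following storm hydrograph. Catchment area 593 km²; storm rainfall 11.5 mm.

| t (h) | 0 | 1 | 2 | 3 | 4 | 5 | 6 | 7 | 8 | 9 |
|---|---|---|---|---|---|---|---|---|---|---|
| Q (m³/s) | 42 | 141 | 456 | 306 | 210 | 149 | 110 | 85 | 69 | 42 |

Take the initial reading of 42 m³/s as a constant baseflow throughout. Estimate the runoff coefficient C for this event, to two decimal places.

ΣQ_DR = 1190 m³/s; V = ΣQ_DR·Δt = 4.284 × 10^6 m³.
Runoff depth d = V / A = 7.224 mm.
C = d / P = 7.224 / 11.5 = 0.63.

C ≈ 0.63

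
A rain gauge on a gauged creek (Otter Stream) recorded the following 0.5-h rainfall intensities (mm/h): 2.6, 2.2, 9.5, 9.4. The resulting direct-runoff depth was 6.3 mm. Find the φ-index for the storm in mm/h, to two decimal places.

φ ≈ 3.15 mm/h

Only the 2 blocks with intensity above φ contribute runoff: 9.5, 9.4 mm/h.
Σ(I−φ)·Δt = d  ⇒  (9.5+9.4 − 2φ)·0.5 = 6.3
φ = (18.90 − 6.3/0.5) / 2 = 3.15 mm/h.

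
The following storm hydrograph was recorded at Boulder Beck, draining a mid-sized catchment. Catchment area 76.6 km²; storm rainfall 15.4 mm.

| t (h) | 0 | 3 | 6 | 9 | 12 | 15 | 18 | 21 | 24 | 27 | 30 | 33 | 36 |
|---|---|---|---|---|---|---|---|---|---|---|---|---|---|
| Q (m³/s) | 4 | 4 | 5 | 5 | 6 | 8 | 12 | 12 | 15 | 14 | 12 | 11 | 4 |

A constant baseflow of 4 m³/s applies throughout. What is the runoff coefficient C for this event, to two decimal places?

ΣQ_DR = 60.00 m³/s; V = ΣQ_DR·Δt = 6.480 × 10^5 m³.
Runoff depth d = V / A = 8.460 mm.
C = d / P = 8.460 / 15.4 = 0.55.

C ≈ 0.55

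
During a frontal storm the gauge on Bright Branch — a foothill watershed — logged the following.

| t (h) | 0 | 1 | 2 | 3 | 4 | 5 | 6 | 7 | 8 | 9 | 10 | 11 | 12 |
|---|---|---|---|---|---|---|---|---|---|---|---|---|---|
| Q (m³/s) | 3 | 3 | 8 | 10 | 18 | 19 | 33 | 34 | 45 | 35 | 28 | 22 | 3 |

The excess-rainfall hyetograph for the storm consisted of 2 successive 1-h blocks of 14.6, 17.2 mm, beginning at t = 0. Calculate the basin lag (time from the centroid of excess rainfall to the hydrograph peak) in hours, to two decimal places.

Centroid of excess rainfall: t_c = Σ P_i·t̄_i / ΣP_i = 1.0409 h (block centres at 0.5, 1.5 h).
Hydrograph peak occurs at t = 8 h, so basin lag t_L = 8 − 1.0409 = 6.96 h.

t_L ≈ 6.96 h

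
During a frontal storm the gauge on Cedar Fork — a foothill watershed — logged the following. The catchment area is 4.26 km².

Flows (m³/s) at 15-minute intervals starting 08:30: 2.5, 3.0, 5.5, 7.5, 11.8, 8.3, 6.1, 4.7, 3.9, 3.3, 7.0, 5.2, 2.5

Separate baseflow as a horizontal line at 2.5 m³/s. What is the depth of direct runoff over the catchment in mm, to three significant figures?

Direct runoff: 0.0, 0.5, 3.0, 5.0, 9.3, 5.8, 3.6, 2.2, 1.4, 0.8, 4.5, 2.7, 0.0 m³/s; ΣQ_DR = 38.80 m³/s.
V = ΣQ_DR · Δt = 38.80 × 900 s = 34920 m³.
Over A = 4.26 km², depth = V / A = 8.20 mm.

d ≈ 8.20 mm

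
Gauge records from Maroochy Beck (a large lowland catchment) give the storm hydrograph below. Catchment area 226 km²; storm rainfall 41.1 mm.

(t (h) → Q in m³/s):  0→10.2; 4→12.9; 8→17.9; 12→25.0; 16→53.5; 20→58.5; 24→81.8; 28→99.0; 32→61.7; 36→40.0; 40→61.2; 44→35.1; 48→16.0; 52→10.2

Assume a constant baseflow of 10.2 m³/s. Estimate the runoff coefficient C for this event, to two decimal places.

ΣQ_DR = 440.2 m³/s; V = ΣQ_DR·Δt = 6.339 × 10^6 m³.
Runoff depth d = V / A = 28.05 mm.
C = d / P = 28.05 / 41.1 = 0.68.

C ≈ 0.68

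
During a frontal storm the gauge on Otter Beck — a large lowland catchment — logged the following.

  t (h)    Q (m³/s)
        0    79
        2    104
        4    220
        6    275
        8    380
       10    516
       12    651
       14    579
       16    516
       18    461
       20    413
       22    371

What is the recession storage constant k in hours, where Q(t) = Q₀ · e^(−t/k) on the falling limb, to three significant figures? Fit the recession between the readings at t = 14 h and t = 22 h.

On the falling limb, Q drops from 579 to 371 m³/s between t = 14 h and t = 22 h (Δt = 8 h).
k = −Δt / ln(Q₂/Q₁) = −8 / ln(371/579) = 18.0 h.

k ≈ 18.0 h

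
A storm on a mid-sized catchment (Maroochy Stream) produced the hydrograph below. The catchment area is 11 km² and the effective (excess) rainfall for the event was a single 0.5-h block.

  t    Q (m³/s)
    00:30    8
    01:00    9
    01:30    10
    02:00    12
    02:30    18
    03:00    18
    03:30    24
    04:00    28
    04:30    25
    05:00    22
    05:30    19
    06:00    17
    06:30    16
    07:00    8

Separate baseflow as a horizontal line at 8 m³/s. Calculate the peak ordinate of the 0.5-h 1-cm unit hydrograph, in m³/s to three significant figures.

Direct runoff: 0.0, 1.0, 2.0, 4.0, 10.0, 10.0, 16.0, 20.0, 17.0, 14.0, 11.0, 9.0, 8.0, 0.0 m³/s; ΣQ_DR = 122.0 m³/s, peak = 20.0 m³/s.
Runoff depth d = ΣQ_DR·Δt / A = 122.0 × 1800 / (11 km²) = 19.96 mm.
The 1-cm UH is the DRH scaled by (10 mm)/d, so U_p = 20.0 × 10/19.96 = 10.0 m³/s.

U_p ≈ 10.0 m³/s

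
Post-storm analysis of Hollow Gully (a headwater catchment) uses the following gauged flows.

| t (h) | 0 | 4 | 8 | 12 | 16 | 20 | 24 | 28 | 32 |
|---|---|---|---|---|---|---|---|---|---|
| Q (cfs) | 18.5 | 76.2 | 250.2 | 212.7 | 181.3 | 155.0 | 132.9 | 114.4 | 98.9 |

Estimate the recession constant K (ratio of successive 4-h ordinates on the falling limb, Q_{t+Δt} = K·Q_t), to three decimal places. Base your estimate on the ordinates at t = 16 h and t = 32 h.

Using the recession-limb readings at t = 16 h and t = 32 h: Q falls from 181.3 to 98.9 cfs over 4 intervals.
K = (Q₂/Q₁)^(1/4) = (98.9/181.3)^(1/4) = 0.859.

K ≈ 0.859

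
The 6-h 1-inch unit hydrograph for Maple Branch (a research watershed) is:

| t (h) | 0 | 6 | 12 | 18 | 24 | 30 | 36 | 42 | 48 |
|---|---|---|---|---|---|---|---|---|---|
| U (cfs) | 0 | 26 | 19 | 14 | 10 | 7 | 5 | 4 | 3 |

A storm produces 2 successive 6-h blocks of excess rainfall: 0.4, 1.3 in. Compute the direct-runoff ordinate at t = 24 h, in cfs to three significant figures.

By discrete convolution, Q_j = Σ (P_i / 1 in) · U_{j−i}.
At t = 24 h (j=4): Q = (0.4/1)·10 + (1.3/1)·14 = 22.2 cfs.

Q ≈ 22.2 cfs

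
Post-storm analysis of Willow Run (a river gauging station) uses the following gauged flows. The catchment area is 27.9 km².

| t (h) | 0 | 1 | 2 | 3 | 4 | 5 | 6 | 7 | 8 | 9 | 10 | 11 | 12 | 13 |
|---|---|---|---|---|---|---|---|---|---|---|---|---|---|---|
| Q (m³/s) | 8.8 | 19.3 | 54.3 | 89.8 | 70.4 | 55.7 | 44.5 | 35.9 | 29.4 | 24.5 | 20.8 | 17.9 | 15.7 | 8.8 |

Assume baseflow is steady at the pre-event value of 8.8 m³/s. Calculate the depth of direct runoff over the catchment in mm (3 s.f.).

d ≈ 48.1 mm

Direct runoff: 0.0, 10.5, 45.5, 81.0, 61.6, 46.9, 35.7, 27.1, 20.6, 15.7, 12.0, 9.1, 6.9, 0.0 m³/s; ΣQ_DR = 372.6 m³/s.
V = ΣQ_DR · Δt = 372.6 × 3600 s = 1.341 × 10^6 m³.
Over A = 27.9 km², depth = V / A = 48.1 mm.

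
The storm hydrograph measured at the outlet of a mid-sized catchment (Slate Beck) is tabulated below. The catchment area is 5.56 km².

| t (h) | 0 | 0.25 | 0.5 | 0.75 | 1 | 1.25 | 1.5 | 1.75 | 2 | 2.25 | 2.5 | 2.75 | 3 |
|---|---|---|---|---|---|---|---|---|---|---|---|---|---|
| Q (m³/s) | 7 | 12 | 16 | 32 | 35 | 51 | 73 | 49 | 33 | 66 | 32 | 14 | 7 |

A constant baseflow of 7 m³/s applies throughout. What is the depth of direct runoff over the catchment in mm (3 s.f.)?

d ≈ 54.4 mm

Direct runoff: 0.0, 5.0, 9.0, 25.0, 28.0, 44.0, 66.0, 42.0, 26.0, 59.0, 25.0, 7.0, 0.0 m³/s; ΣQ_DR = 336.0 m³/s.
V = ΣQ_DR · Δt = 336.0 × 900 s = 3.024 × 10^5 m³.
Over A = 5.56 km², depth = V / A = 54.4 mm.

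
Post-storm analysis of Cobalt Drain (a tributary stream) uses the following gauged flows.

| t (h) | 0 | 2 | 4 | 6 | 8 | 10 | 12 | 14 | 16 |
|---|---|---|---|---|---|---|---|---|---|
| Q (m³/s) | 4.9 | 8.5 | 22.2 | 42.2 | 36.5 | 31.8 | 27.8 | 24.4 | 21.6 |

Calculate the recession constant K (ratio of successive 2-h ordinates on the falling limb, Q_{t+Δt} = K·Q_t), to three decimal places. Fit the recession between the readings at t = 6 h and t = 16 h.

K ≈ 0.875

Using the recession-limb readings at t = 6 h and t = 16 h: Q falls from 42.2 to 21.6 m³/s over 5 intervals.
K = (Q₂/Q₁)^(1/5) = (21.6/42.2)^(1/5) = 0.875.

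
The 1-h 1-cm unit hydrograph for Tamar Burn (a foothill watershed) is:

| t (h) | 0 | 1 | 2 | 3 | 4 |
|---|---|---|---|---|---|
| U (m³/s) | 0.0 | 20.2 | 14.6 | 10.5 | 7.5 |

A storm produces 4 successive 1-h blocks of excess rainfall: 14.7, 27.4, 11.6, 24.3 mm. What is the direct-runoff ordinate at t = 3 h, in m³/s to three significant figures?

Q ≈ 78.9 m³/s

By discrete convolution, Q_j = Σ (P_i / 10 mm) · U_{j−i}.
At t = 3 h (j=3): Q = (14.7/10)·10.5 + (27.4/10)·14.6 + (11.6/10)·20.2 + (24.3/10)·0.0 = 78.9 m³/s.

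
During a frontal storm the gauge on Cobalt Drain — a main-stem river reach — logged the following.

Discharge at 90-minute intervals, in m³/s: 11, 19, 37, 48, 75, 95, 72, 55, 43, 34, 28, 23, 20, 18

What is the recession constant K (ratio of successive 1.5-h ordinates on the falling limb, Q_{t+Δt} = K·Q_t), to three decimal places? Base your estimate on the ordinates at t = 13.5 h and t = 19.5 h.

K ≈ 0.853

Using the recession-limb readings at t = 13.5 h and t = 19.5 h: Q falls from 34 to 18 m³/s over 4 intervals.
K = (Q₂/Q₁)^(1/4) = (18/34)^(1/4) = 0.853.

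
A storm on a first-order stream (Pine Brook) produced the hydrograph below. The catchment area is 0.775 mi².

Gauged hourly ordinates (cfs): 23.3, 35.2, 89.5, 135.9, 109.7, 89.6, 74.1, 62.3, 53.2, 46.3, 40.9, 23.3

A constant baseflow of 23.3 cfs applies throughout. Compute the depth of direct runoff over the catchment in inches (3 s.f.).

d ≈ 1.01 in

Direct runoff: 0.0, 11.9, 66.2, 112.6, 86.4, 66.3, 50.8, 39.0, 29.9, 23.0, 17.6, 0.0 cfs; ΣQ_DR = 503.7 cfs.
V = ΣQ_DR · Δt = 503.7 × 3600 s = 1.813 × 10^6 ft³.
Over A = 0.775 mi², depth = V / A = 1.01 in.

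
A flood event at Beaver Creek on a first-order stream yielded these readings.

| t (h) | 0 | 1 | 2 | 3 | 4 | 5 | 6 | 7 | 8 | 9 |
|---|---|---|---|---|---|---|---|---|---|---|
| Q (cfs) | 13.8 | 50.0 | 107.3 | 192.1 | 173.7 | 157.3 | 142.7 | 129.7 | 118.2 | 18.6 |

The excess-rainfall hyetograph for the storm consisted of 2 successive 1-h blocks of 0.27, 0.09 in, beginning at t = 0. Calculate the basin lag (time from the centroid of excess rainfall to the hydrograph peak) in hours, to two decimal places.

Centroid of excess rainfall: t_c = Σ P_i·t̄_i / ΣP_i = 0.7500 h (block centres at 0.5, 1.5 h).
Hydrograph peak occurs at t = 3 h, so basin lag t_L = 3 − 0.7500 = 2.25 h.

t_L ≈ 2.25 h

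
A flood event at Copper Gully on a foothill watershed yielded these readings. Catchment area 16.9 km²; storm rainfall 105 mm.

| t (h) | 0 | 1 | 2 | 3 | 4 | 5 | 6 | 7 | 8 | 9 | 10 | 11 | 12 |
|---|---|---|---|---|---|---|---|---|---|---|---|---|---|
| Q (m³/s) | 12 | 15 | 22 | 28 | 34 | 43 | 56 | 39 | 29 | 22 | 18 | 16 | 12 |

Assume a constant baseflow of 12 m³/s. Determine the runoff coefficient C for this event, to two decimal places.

ΣQ_DR = 190.0 m³/s; V = ΣQ_DR·Δt = 6.840 × 10^5 m³.
Runoff depth d = V / A = 40.47 mm.
C = d / P = 40.47 / 105 = 0.39.

C ≈ 0.39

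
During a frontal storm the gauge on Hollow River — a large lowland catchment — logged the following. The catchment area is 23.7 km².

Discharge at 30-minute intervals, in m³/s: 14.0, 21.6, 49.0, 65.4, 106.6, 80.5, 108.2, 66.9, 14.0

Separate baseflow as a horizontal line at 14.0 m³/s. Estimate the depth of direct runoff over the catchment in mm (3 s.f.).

d ≈ 30.4 mm

Direct runoff: 0.0, 7.6, 35.0, 51.4, 92.6, 66.5, 94.2, 52.9, 0.0 m³/s; ΣQ_DR = 400.2 m³/s.
V = ΣQ_DR · Δt = 400.2 × 1800 s = 7.204 × 10^5 m³.
Over A = 23.7 km², depth = V / A = 30.4 mm.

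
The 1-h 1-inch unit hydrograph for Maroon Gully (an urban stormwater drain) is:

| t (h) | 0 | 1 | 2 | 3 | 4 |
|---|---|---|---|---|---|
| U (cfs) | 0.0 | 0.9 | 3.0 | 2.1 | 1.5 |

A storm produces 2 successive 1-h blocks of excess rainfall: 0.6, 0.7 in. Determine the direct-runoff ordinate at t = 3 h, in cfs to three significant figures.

By discrete convolution, Q_j = Σ (P_i / 1 in) · U_{j−i}.
At t = 3 h (j=3): Q = (0.6/1)·2.1 + (0.7/1)·3.0 = 3.36 cfs.

Q ≈ 3.36 cfs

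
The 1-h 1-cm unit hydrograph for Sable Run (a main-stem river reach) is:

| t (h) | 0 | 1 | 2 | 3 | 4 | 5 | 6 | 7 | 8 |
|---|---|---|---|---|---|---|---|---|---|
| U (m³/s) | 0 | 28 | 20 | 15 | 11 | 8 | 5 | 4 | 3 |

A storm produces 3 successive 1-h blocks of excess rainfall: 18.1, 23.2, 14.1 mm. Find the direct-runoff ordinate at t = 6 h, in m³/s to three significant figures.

Q ≈ 43.1 m³/s

By discrete convolution, Q_j = Σ (P_i / 10 mm) · U_{j−i}.
At t = 6 h (j=6): Q = (18.1/10)·5 + (23.2/10)·8 + (14.1/10)·11 = 43.1 m³/s.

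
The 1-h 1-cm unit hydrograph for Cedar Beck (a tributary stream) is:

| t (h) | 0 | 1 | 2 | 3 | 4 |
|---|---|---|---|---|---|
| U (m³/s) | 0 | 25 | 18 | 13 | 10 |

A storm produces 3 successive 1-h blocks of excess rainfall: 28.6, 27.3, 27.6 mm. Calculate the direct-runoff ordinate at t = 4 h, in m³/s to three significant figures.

By discrete convolution, Q_j = Σ (P_i / 10 mm) · U_{j−i}.
At t = 4 h (j=4): Q = (28.6/10)·10 + (27.3/10)·13 + (27.6/10)·18 = 114 m³/s.

Q ≈ 114 m³/s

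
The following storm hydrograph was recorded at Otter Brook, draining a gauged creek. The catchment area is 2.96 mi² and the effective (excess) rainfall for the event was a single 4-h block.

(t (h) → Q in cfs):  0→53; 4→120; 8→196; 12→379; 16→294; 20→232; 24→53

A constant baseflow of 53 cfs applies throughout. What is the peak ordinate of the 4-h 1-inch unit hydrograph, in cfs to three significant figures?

Direct runoff: 0.0, 67.0, 143.0, 326.0, 241.0, 179.0, 0.0 cfs; ΣQ_DR = 956.0 cfs, peak = 326.0 cfs.
Runoff depth d = ΣQ_DR·Δt / A = 956.0 × 14400 / (2.96 mi²) = 2.002 in.
The 1-inch UH is the DRH scaled by (1 in)/d, so U_p = 326.0 × 1/2.002 = 163 cfs.

U_p ≈ 163 cfs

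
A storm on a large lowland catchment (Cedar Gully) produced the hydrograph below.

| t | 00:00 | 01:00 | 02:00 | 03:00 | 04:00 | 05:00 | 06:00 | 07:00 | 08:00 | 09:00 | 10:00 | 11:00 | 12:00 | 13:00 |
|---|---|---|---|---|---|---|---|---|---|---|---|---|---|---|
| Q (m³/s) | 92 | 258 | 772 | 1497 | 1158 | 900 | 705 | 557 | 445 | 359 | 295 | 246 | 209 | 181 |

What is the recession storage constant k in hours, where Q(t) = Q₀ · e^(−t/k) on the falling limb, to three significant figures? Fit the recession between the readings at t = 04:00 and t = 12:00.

k ≈ 4.67 h

On the falling limb, Q drops from 1158 to 209 m³/s between t = 04:00 and t = 12:00 (Δt = 8 h).
k = −Δt / ln(Q₂/Q₁) = −8 / ln(209/1158) = 4.67 h.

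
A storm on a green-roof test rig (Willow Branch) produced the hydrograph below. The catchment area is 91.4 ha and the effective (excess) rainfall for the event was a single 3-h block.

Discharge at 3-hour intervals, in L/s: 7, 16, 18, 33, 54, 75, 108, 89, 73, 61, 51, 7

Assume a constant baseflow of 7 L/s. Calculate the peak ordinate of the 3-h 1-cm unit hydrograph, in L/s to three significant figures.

Direct runoff: 0.0, 9.0, 11.0, 26.0, 47.0, 68.0, 101.0, 82.0, 66.0, 54.0, 44.0, 0.0 L/s; ΣQ_DR = 508.0 L/s, peak = 101.0 L/s.
Runoff depth d = ΣQ_DR·Δt / A = 508.0 × 10800 / (91.4 ha) = 6.003 mm.
The 1-cm UH is the DRH scaled by (10 mm)/d, so U_p = 101.0 × 10/6.003 = 168 L/s.

U_p ≈ 168 L/s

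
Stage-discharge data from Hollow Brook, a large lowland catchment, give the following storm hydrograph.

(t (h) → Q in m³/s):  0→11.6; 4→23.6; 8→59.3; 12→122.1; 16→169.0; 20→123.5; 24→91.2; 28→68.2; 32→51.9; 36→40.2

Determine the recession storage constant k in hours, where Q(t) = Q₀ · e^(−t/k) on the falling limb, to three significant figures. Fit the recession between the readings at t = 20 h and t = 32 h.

k ≈ 13.8 h

On the falling limb, Q drops from 123.5 to 51.9 m³/s between t = 20 h and t = 32 h (Δt = 12 h).
k = −Δt / ln(Q₂/Q₁) = −12 / ln(51.9/123.5) = 13.8 h.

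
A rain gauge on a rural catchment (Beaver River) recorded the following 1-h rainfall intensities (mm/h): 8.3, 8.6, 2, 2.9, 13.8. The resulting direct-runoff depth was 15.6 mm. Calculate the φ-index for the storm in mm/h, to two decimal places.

φ ≈ 5.03 mm/h

Only the 3 blocks with intensity above φ contribute runoff: 8.3, 8.6, 13.8 mm/h.
Σ(I−φ)·Δt = d  ⇒  (8.3+8.6+13.8 − 3φ)·1 = 15.6
φ = (30.70 − 15.6/1) / 3 = 5.03 mm/h.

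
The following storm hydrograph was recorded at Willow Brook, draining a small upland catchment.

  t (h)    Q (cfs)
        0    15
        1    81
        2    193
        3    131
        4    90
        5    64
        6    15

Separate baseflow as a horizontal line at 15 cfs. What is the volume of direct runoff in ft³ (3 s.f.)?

Direct-runoff ordinates (Q − Q_b): 0.0, 66.0, 178.0, 116.0, 75.0, 49.0, 0.0 cfs.
ΣQ_DR = 484.0 cfs.
With Δt = 1 h = 3600 s, V = ΣQ_DR · Δt = 484.0 × 3600 = 1.74 × 10^6 ft³.

V ≈ 1.74 × 10^6 ft³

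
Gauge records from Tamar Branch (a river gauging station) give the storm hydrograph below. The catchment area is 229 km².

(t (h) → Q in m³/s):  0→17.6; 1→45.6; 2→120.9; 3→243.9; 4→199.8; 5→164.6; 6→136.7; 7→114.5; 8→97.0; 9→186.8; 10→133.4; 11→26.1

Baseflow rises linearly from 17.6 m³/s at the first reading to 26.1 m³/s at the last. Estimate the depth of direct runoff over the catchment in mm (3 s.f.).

d ≈ 19.3 mm

Direct runoff: 0.00, 27.23, 101.75, 223.98, 179.11, 143.14, 114.46, 91.49, 73.22, 162.25, 108.07, 0.00 m³/s; ΣQ_DR = 1225 m³/s.
V = ΣQ_DR · Δt = 1225 × 3600 s = 4.409 × 10^6 m³.
Over A = 229 km², depth = V / A = 19.3 mm.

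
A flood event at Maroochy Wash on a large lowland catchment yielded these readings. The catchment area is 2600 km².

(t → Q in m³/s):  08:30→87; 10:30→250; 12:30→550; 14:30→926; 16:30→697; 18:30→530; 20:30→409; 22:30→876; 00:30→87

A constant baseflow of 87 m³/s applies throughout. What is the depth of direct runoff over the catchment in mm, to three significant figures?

d ≈ 10.0 mm

Direct runoff: 0.0, 163.0, 463.0, 839.0, 610.0, 443.0, 322.0, 789.0, 0.0 m³/s; ΣQ_DR = 3629 m³/s.
V = ΣQ_DR · Δt = 3629 × 7200 s = 2.613 × 10^7 m³.
Over A = 2600 km², depth = V / A = 10.0 mm.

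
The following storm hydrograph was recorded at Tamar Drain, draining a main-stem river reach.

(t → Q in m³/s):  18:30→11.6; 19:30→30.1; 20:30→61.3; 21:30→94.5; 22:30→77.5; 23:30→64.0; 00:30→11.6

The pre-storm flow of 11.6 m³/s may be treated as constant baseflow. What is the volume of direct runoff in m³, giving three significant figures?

V ≈ 9.70 × 10^5 m³

Direct-runoff ordinates (Q − Q_b): 0.0, 18.5, 49.7, 82.9, 65.9, 52.4, 0.0 m³/s.
ΣQ_DR = 269.4 m³/s.
With Δt = 1 h = 3600 s, V = ΣQ_DR · Δt = 269.4 × 3600 = 9.70 × 10^5 m³.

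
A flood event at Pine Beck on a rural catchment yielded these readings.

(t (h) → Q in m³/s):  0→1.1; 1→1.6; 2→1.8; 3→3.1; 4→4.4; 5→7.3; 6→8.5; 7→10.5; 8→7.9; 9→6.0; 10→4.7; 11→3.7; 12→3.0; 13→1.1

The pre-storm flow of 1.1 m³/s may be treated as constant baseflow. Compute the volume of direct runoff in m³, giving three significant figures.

Direct-runoff ordinates (Q − Q_b): 0.0, 0.5, 0.7, 2.0, 3.3, 6.2, 7.4, 9.4, 6.8, 4.9, 3.6, 2.6, 1.9, 0.0 m³/s.
ΣQ_DR = 49.30 m³/s.
With Δt = 1 h = 3600 s, V = ΣQ_DR · Δt = 49.30 × 3600 = 1.77 × 10^5 m³.

V ≈ 1.77 × 10^5 m³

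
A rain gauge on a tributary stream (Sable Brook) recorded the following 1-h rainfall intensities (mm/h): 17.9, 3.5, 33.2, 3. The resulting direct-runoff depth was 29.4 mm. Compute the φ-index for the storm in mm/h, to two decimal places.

φ ≈ 10.85 mm/h

Only the 2 blocks with intensity above φ contribute runoff: 17.9, 33.2 mm/h.
Σ(I−φ)·Δt = d  ⇒  (17.9+33.2 − 2φ)·1 = 29.4
φ = (51.10 − 29.4/1) / 2 = 10.85 mm/h.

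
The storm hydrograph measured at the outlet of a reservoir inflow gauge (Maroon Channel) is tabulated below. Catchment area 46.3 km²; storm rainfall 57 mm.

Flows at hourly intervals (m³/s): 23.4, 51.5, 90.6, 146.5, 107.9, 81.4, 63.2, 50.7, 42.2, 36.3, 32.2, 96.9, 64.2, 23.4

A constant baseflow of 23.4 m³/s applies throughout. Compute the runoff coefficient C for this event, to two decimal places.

C ≈ 0.79

ΣQ_DR = 582.8 m³/s; V = ΣQ_DR·Δt = 2.098 × 10^6 m³.
Runoff depth d = V / A = 45.31 mm.
C = d / P = 45.31 / 57 = 0.79.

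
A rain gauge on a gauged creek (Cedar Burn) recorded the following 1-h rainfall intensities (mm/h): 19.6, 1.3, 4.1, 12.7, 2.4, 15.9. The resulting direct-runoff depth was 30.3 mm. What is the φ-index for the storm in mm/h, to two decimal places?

Only the 3 blocks with intensity above φ contribute runoff: 19.6, 12.7, 15.9 mm/h.
Σ(I−φ)·Δt = d  ⇒  (19.6+12.7+15.9 − 3φ)·1 = 30.3
φ = (48.20 − 30.3/1) / 3 = 5.97 mm/h.

φ ≈ 5.97 mm/h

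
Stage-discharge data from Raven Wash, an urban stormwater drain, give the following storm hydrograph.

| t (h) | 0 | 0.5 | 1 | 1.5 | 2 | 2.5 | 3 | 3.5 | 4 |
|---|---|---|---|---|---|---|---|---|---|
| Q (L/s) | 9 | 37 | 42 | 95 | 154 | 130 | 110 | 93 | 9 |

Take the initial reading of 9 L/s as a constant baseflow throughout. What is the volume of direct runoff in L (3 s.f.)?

V ≈ 1.08 × 10^6 L

Direct-runoff ordinates (Q − Q_b): 0.0, 28.0, 33.0, 86.0, 145.0, 121.0, 101.0, 84.0, 0.0 L/s.
ΣQ_DR = 598.0 L/s.
With Δt = 0.5 h = 1800 s, V = ΣQ_DR · Δt = 598.0 × 1800 = 1.08 × 10^6 L.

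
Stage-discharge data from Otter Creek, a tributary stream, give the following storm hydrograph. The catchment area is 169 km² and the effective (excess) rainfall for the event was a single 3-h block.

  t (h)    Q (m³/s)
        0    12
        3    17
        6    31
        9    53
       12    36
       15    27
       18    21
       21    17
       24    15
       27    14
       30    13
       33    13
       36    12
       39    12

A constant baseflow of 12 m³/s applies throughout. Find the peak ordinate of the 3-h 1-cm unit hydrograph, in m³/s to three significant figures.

U_p ≈ 51.3 m³/s

Direct runoff: 0.0, 5.0, 19.0, 41.0, 24.0, 15.0, 9.0, 5.0, 3.0, 2.0, 1.0, 1.0, 0.0, 0.0 m³/s; ΣQ_DR = 125.0 m³/s, peak = 41.0 m³/s.
Runoff depth d = ΣQ_DR·Δt / A = 125.0 × 10800 / (169 km²) = 7.988 mm.
The 1-cm UH is the DRH scaled by (10 mm)/d, so U_p = 41.0 × 10/7.988 = 51.3 m³/s.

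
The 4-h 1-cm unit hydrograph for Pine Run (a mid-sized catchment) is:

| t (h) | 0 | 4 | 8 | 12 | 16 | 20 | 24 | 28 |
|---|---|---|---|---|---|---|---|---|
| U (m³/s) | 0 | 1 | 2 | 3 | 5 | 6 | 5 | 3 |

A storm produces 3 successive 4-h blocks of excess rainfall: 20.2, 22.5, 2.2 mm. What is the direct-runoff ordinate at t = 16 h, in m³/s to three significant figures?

By discrete convolution, Q_j = Σ (P_i / 10 mm) · U_{j−i}.
At t = 16 h (j=4): Q = (20.2/10)·5 + (22.5/10)·3 + (2.2/10)·2 = 17.3 m³/s.

Q ≈ 17.3 m³/s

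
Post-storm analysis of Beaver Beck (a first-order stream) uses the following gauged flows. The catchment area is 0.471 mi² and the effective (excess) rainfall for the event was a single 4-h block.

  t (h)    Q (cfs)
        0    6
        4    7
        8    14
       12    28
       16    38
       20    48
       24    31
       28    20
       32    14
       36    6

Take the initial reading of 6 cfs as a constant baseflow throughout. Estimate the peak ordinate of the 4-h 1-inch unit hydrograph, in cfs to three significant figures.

Direct runoff: 0.0, 1.0, 8.0, 22.0, 32.0, 42.0, 25.0, 14.0, 8.0, 0.0 cfs; ΣQ_DR = 152.0 cfs, peak = 42.0 cfs.
Runoff depth d = ΣQ_DR·Δt / A = 152.0 × 14400 / (0.471 mi²) = 2.000 in.
The 1-inch UH is the DRH scaled by (1 in)/d, so U_p = 42.0 × 1/2.000 = 21.0 cfs.

U_p ≈ 21.0 cfs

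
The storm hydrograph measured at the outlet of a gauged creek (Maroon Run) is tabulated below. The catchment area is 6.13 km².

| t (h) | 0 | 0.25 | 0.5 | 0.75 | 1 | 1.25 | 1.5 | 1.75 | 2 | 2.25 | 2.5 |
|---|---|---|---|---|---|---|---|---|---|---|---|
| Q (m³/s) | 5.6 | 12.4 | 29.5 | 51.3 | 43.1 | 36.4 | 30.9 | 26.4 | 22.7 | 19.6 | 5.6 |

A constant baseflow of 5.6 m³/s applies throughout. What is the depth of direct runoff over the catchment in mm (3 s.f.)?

Direct runoff: 0.0, 6.8, 23.9, 45.7, 37.5, 30.8, 25.3, 20.8, 17.1, 14.0, 0.0 m³/s; ΣQ_DR = 221.9 m³/s.
V = ΣQ_DR · Δt = 221.9 × 900 s = 1.997 × 10^5 m³.
Over A = 6.13 km², depth = V / A = 32.6 mm.

d ≈ 32.6 mm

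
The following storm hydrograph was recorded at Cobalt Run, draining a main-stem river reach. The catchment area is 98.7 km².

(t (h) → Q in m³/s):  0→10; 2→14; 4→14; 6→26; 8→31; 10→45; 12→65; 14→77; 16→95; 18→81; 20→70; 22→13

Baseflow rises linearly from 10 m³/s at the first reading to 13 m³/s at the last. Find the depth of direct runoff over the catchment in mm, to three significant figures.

d ≈ 29.4 mm

Direct runoff: 0.00, 3.73, 3.45, 15.18, 19.91, 33.64, 53.36, 65.09, 82.82, 68.55, 57.27, 0.00 m³/s; ΣQ_DR = 403.0 m³/s.
V = ΣQ_DR · Δt = 403.0 × 7200 s = 2.902 × 10^6 m³.
Over A = 98.7 km², depth = V / A = 29.4 mm.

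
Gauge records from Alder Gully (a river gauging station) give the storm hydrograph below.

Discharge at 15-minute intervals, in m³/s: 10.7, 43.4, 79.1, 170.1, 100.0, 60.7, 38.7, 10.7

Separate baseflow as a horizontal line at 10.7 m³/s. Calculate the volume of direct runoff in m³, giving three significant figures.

V ≈ 3.85 × 10^5 m³

Direct-runoff ordinates (Q − Q_b): 0.0, 32.7, 68.4, 159.4, 89.3, 50.0, 28.0, 0.0 m³/s.
ΣQ_DR = 427.8 m³/s.
With Δt = 0.25 h = 900 s, V = ΣQ_DR · Δt = 427.8 × 900 = 3.85 × 10^5 m³.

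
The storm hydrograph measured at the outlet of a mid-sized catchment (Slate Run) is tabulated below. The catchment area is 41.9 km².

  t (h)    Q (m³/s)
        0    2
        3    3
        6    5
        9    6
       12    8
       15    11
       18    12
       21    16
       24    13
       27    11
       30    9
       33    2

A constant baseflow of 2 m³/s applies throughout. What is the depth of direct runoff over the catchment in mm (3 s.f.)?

d ≈ 19.1 mm

Direct runoff: 0.0, 1.0, 3.0, 4.0, 6.0, 9.0, 10.0, 14.0, 11.0, 9.0, 7.0, 0.0 m³/s; ΣQ_DR = 74.00 m³/s.
V = ΣQ_DR · Δt = 74.00 × 10800 s = 7.992 × 10^5 m³.
Over A = 41.9 km², depth = V / A = 19.1 mm.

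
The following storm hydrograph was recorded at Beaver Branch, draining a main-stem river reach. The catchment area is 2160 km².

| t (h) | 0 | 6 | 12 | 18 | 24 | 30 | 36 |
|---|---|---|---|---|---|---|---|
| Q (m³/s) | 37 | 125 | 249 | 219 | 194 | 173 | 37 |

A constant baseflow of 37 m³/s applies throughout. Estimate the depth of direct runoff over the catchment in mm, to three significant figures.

d ≈ 7.75 mm

Direct runoff: 0.0, 88.0, 212.0, 182.0, 157.0, 136.0, 0.0 m³/s; ΣQ_DR = 775.0 m³/s.
V = ΣQ_DR · Δt = 775.0 × 21600 s = 1.674 × 10^7 m³.
Over A = 2160 km², depth = V / A = 7.75 mm.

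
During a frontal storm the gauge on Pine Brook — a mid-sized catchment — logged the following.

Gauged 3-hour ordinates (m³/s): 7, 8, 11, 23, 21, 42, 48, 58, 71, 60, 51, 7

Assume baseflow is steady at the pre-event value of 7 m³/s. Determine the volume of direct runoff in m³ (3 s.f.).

V ≈ 3.49 × 10^6 m³

Direct-runoff ordinates (Q − Q_b): 0.0, 1.0, 4.0, 16.0, 14.0, 35.0, 41.0, 51.0, 64.0, 53.0, 44.0, 0.0 m³/s.
ΣQ_DR = 323.0 m³/s.
With Δt = 3 h = 10800 s, V = ΣQ_DR · Δt = 323.0 × 10800 = 3.49 × 10^6 m³.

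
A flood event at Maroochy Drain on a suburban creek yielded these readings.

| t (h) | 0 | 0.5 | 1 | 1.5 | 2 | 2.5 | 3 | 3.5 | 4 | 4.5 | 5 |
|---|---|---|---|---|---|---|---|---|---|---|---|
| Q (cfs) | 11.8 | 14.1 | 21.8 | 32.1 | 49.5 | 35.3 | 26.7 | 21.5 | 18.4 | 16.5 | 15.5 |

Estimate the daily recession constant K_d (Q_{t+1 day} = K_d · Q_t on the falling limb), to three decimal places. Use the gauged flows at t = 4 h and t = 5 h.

Between t = 4 h and t = 5 h the flow falls from 18.4 to 15.5 cfs over 2×0.5 h = 1 h.
Per-interval ratio K = (15.5/18.4)^(1/2) = 0.9178; K_d = K^(24/0.5) = 0.016.

K_d ≈ 0.016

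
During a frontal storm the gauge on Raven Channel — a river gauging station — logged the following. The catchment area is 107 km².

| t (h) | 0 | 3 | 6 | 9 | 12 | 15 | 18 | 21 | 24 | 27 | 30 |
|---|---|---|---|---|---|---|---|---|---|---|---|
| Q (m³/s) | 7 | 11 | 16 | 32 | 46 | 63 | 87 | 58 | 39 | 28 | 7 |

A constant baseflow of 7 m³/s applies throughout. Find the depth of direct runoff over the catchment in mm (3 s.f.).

d ≈ 32.0 mm

Direct runoff: 0.0, 4.0, 9.0, 25.0, 39.0, 56.0, 80.0, 51.0, 32.0, 21.0, 0.0 m³/s; ΣQ_DR = 317.0 m³/s.
V = ΣQ_DR · Δt = 317.0 × 10800 s = 3.424 × 10^6 m³.
Over A = 107 km², depth = V / A = 32.0 mm.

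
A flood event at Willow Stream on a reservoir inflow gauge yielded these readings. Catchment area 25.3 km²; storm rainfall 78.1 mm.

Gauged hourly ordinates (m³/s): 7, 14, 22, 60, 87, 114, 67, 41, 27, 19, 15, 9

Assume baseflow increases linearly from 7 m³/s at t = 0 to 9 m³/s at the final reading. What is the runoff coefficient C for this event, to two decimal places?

C ≈ 0.70

ΣQ_DR = 386.0 m³/s; V = ΣQ_DR·Δt = 1.390 × 10^6 m³.
Runoff depth d = V / A = 54.92 mm.
C = d / P = 54.92 / 78.1 = 0.70.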